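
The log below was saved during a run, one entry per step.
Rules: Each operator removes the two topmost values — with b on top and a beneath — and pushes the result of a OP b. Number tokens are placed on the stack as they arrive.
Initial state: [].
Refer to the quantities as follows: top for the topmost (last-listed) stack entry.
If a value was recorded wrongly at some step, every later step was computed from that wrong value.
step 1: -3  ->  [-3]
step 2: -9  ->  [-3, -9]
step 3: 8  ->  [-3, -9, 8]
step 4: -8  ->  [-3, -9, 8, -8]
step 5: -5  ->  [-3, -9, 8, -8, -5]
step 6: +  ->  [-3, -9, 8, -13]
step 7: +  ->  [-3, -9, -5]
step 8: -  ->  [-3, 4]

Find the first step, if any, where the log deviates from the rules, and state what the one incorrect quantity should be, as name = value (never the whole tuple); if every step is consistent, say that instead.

step 8, top = -4

Recomputing the run from the initial state:
step 1: [-3]
step 2: [-3, -9]
step 3: [-3, -9, 8]
step 4: [-3, -9, 8, -8]
step 5: [-3, -9, 8, -8, -5]
step 6: [-3, -9, 8, -13]
step 7: [-3, -9, -5]
step 8: [-3, -4]
The first disagreement with the log is at step 8, where the value should be top = -4.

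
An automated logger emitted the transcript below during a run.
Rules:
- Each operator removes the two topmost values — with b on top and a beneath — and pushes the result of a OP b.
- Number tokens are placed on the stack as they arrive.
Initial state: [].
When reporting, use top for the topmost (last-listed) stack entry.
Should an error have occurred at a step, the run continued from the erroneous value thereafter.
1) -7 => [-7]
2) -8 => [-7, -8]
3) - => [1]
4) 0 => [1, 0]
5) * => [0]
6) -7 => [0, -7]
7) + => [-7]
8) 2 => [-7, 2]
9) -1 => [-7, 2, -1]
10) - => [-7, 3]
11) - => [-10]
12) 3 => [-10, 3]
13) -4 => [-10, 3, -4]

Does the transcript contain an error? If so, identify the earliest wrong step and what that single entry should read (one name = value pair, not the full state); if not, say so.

step 1: push -7: top = -7 -> checks out
step 2: push -8: top = -8 -> consistent with the transcript
step 3: -7 - -8 = 1 -> no discrepancy
step 4: push 0: top = 0 -> exactly as logged
step 5: 1 * 0 = 0 -> agrees with the transcript
step 6: push -7: top = -7 -> consistent with the transcript
step 7: 0 + -7 = -7 -> exactly as logged
step 8: push 2: top = 2 -> verified
step 9: push -1: top = -1 -> agrees with the transcript
step 10: 2 - -1 = 3 -> matches
step 11: -7 - 3 = -10 -> no discrepancy
step 12: push 3: top = 3 -> same as recorded
step 13: push -4: top = -4 -> checks out
Nothing is out of place; the run is error-free.

no error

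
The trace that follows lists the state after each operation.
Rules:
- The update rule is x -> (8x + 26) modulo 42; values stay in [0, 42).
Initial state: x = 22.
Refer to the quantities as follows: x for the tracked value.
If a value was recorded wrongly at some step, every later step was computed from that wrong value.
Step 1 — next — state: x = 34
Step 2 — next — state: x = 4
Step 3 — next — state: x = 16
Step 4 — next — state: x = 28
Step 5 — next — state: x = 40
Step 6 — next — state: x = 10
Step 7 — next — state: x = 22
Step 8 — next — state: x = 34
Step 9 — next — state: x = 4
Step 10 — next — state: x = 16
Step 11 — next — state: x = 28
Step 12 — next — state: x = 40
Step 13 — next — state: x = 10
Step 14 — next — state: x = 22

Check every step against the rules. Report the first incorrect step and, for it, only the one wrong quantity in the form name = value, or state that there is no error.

Step 1: x = (8*22 + 26) mod 42 = 34 — no discrepancy.
Step 2: x = (8*34 + 26) mod 42 = 4 — verified.
Step 3: x = (8*4 + 26) mod 42 = 16 — verified.
Step 4: x = (8*16 + 26) mod 42 = 28 — matches.
Step 5: x = (8*28 + 26) mod 42 = 40 — consistent with the trace.
Step 6: x = (8*40 + 26) mod 42 = 10 — no discrepancy.
Step 7: x = (8*10 + 26) mod 42 = 22 — verified.
Step 8: x = (8*22 + 26) mod 42 = 34 — agrees with the trace.
Step 9: x = (8*34 + 26) mod 42 = 4 — verified.
Step 10: x = (8*4 + 26) mod 42 = 16 — matches.
Step 11: x = (8*16 + 26) mod 42 = 28 — confirmed correct.
Step 12: x = (8*28 + 26) mod 42 = 40 — verified.
Step 13: x = (8*40 + 26) mod 42 = 10 — no discrepancy.
Step 14: x = (8*10 + 26) mod 42 = 22 — checks out.
Nothing is out of place; the run is error-free.

no error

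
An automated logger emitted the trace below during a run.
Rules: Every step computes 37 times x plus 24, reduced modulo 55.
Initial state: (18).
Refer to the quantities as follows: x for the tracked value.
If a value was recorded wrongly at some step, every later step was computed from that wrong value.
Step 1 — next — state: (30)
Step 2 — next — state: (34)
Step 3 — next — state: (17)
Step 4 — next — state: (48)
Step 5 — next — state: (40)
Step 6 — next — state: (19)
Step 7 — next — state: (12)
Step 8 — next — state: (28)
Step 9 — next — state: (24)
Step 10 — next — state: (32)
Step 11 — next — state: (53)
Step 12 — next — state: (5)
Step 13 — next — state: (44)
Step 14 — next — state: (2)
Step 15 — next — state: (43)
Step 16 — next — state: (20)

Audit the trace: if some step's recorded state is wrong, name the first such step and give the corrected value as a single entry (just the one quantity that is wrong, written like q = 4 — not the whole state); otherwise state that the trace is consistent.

step 1: x = (37*18 + 24) mod 55 = 30 -> confirmed correct
step 2: x = (37*30 + 24) mod 55 = 34 -> checks out
step 3: x = (37*34 + 24) mod 55 = 17 -> agrees with the trace
step 4: x = (37*17 + 24) mod 55 = 48 -> checks out
step 5: x = (37*48 + 24) mod 55 = 40 -> same as recorded
step 6: x = (37*40 + 24) mod 55 = 19 -> verified
step 7: x = (37*19 + 24) mod 55 = 12 -> verified
step 8: x = (37*12 + 24) mod 55 = 28 -> consistent with the trace
step 9: x = (37*28 + 24) mod 55 = 15 -> first mismatch against the trace
First incorrect step: 9; the correct value is x = 15.

step 9, x = 15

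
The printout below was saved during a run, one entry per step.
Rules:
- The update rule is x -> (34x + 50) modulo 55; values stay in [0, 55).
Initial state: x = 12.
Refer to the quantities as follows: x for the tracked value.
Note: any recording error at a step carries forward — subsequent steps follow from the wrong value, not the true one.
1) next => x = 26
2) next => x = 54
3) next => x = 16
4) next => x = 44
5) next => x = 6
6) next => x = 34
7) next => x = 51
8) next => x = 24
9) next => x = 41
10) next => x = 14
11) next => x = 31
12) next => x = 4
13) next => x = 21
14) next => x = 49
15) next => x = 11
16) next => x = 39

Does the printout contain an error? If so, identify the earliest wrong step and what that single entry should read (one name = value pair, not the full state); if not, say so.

step 1, x = 18

Recomputing the run from the initial state:
step 1: x = 18
step 2: x = 2
step 3: x = 8
step 4: x = 47
step 5: x = 53
step 6: x = 37
step 7: x = 43
step 8: x = 27
step 9: x = 33
step 10: x = 17
step 11: x = 23
step 12: x = 7
step 13: x = 13
step 14: x = 52
step 15: x = 3
step 16: x = 42
The first disagreement with the printout is at step 1, where the value should be x = 18.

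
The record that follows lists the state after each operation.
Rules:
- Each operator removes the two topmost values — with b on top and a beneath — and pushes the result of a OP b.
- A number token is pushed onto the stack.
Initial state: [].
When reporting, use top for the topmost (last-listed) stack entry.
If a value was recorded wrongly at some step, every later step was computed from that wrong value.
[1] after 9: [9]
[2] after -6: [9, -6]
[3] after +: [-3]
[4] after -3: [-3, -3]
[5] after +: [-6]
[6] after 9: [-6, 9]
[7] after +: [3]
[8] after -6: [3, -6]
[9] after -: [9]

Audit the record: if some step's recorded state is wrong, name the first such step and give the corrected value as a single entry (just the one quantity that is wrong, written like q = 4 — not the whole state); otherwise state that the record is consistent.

Recomputing the run from the initial state:
step 1: [9]
step 2: [9, -6]
step 3: [3]
step 4: [3, -3]
step 5: [0]
step 6: [0, 9]
step 7: [9]
step 8: [9, -6]
step 9: [15]
The first disagreement with the record is at step 3, where the value should be top = 3.

step 3, top = 3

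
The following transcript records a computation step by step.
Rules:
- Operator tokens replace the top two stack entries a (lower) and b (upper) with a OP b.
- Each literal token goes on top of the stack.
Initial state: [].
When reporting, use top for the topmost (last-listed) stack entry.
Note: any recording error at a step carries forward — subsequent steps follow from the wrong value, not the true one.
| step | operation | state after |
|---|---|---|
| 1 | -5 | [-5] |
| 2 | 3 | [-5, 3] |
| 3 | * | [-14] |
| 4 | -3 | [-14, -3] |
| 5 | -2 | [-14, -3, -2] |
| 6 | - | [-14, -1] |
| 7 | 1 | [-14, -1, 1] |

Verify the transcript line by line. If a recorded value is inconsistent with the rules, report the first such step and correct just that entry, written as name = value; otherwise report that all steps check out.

1. push -5: top = -5 (same as recorded)
2. push 3: top = 3 (matches)
3. -5 * 3 = -15 (this is not what the transcript shows)
First deviation found at step 3; the corrected entry is top = -15.

step 3, top = -15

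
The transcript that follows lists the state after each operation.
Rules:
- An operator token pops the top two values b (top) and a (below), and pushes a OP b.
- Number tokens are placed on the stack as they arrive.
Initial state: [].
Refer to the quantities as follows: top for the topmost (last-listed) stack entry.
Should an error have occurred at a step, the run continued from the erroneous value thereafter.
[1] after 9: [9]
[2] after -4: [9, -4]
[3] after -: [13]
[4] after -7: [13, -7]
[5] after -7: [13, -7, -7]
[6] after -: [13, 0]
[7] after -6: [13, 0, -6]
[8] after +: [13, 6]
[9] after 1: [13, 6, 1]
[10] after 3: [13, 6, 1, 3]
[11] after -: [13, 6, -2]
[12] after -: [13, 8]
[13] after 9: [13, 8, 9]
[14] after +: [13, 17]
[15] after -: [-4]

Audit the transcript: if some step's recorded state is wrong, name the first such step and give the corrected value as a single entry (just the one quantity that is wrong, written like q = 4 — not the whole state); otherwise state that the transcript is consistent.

step 8, top = -6

Recomputing the run from the initial state:
step 1: [9]
step 2: [9, -4]
step 3: [13]
step 4: [13, -7]
step 5: [13, -7, -7]
step 6: [13, 0]
step 7: [13, 0, -6]
step 8: [13, -6]
step 9: [13, -6, 1]
step 10: [13, -6, 1, 3]
step 11: [13, -6, -2]
step 12: [13, -4]
step 13: [13, -4, 9]
step 14: [13, 5]
step 15: [8]
The first disagreement with the transcript is at step 8, where the value should be top = -6.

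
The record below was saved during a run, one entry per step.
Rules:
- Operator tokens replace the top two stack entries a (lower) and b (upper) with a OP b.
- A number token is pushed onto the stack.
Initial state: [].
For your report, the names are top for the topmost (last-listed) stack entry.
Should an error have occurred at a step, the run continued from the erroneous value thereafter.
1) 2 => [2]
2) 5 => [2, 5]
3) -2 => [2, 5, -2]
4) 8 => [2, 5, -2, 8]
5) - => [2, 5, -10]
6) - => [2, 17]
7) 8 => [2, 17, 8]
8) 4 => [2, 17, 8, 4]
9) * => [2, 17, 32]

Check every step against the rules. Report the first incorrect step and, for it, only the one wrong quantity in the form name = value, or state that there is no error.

step 6, top = 15

Recomputing the run from the initial state:
step 1: [2]
step 2: [2, 5]
step 3: [2, 5, -2]
step 4: [2, 5, -2, 8]
step 5: [2, 5, -10]
step 6: [2, 15]
step 7: [2, 15, 8]
step 8: [2, 15, 8, 4]
step 9: [2, 15, 32]
The first disagreement with the record is at step 6, where the value should be top = 15.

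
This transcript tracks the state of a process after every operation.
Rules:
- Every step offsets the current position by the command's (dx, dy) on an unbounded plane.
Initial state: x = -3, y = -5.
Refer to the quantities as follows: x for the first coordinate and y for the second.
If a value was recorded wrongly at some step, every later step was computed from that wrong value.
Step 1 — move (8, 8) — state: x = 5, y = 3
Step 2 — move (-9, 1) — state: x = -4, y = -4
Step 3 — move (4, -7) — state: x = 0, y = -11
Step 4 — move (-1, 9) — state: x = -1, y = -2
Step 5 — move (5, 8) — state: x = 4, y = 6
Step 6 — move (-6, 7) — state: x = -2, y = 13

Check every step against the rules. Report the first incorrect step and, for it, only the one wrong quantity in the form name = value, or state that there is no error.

step 1: x = -3 + (8) = 5, y = -5 + (8) = 3 -> confirmed correct
step 2: x = 5 + (-9) = -4, y = 3 + (1) = 4 -> the entry is off here
Conclusion: step 2 carries the first error; the entry should be y = 4.

step 2, y = 4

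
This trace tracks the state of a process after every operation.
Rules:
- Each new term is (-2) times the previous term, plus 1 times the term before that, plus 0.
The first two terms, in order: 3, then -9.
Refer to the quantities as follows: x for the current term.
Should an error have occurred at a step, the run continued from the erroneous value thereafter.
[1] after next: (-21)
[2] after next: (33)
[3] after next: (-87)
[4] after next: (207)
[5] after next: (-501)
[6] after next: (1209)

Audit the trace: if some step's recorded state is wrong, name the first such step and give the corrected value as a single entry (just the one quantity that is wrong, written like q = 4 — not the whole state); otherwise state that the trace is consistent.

step 1, x = 21

step 1: x = -2*(-9) + (1)*(3) + (0) = 21 -> not what was recorded
First deviation found at step 1; the corrected entry is x = 21.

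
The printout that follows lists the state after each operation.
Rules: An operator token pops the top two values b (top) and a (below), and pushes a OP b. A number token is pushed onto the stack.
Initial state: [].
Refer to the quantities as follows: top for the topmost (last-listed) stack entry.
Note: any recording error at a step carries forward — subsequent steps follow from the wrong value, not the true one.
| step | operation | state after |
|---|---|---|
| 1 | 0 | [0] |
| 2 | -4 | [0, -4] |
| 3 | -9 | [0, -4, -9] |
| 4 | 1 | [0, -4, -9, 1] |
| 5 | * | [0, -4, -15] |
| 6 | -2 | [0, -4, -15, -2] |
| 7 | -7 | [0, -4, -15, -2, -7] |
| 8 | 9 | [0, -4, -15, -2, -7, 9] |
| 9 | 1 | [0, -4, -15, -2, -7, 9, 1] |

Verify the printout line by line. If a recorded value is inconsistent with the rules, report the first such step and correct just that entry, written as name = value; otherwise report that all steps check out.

step 5, top = -9

Recomputing the run from the initial state:
step 1: [0]
step 2: [0, -4]
step 3: [0, -4, -9]
step 4: [0, -4, -9, 1]
step 5: [0, -4, -9]
step 6: [0, -4, -9, -2]
step 7: [0, -4, -9, -2, -7]
step 8: [0, -4, -9, -2, -7, 9]
step 9: [0, -4, -9, -2, -7, 9, 1]
The first disagreement with the printout is at step 5, where the value should be top = -9.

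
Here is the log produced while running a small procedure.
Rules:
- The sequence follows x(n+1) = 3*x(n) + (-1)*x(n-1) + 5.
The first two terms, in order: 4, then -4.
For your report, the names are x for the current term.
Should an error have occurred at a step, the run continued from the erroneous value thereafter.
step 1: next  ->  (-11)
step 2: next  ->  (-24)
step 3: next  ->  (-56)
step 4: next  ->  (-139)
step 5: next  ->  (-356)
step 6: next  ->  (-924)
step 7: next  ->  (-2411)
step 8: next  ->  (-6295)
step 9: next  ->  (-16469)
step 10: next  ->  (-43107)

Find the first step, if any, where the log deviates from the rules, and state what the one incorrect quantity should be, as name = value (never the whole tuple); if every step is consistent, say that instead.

step 8, x = -6304

Recomputing the run from the initial state:
step 1: x = -11
step 2: x = -24
step 3: x = -56
step 4: x = -139
step 5: x = -356
step 6: x = -924
step 7: x = -2411
step 8: x = -6304
step 9: x = -16496
step 10: x = -43179
The first disagreement with the log is at step 8, where the value should be x = -6304.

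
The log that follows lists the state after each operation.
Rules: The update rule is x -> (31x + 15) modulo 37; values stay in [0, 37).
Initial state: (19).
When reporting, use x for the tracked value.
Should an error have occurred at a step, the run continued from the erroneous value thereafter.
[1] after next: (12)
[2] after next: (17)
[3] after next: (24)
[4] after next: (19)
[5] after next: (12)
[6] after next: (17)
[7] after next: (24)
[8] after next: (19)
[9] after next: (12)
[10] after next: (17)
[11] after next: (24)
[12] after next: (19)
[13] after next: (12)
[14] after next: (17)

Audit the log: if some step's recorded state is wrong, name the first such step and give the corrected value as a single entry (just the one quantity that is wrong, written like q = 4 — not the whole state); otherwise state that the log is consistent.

Recomputing the run from the initial state:
step 1: x = 12
step 2: x = 17
step 3: x = 24
step 4: x = 19
step 5: x = 12
step 6: x = 17
step 7: x = 24
step 8: x = 19
step 9: x = 12
step 10: x = 17
step 11: x = 24
step 12: x = 19
step 13: x = 12
step 14: x = 17
This matches the log at every step.

no error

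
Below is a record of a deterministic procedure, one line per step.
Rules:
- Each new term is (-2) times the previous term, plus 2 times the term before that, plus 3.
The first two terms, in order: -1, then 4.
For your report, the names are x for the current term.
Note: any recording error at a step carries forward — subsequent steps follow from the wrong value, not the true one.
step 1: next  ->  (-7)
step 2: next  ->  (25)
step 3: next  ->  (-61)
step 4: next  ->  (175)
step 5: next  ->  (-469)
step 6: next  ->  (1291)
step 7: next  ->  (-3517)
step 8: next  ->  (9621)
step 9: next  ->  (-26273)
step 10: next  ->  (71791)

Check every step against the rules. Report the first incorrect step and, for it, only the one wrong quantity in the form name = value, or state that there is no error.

Recomputing the run from the initial state:
step 1: x = -7
step 2: x = 25
step 3: x = -61
step 4: x = 175
step 5: x = -469
step 6: x = 1291
step 7: x = -3517
step 8: x = 9619
step 9: x = -26269
step 10: x = 71779
The first disagreement with the record is at step 8, where the value should be x = 9619.

step 8, x = 9619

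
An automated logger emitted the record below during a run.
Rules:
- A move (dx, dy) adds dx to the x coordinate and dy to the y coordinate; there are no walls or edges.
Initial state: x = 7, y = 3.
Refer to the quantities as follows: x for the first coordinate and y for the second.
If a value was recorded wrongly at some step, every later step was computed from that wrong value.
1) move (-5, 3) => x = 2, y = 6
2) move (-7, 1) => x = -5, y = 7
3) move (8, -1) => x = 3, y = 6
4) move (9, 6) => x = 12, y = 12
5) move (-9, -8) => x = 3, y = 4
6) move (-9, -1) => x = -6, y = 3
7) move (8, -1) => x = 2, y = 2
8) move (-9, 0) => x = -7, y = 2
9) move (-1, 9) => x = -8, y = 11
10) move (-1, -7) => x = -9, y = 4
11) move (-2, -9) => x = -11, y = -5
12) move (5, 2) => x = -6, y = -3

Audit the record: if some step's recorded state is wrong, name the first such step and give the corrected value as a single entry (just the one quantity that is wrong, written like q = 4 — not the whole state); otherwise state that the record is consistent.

no error

Step 1: x = 7 + (-5) = 2, y = 3 + (3) = 6 — verified.
Step 2: x = 2 + (-7) = -5, y = 6 + (1) = 7 — same as recorded.
Step 3: x = -5 + (8) = 3, y = 7 + (-1) = 6 — same as recorded.
Step 4: x = 3 + (9) = 12, y = 6 + (6) = 12 — same as recorded.
Step 5: x = 12 + (-9) = 3, y = 12 + (-8) = 4 — same as recorded.
Step 6: x = 3 + (-9) = -6, y = 4 + (-1) = 3 — agrees with the record.
Step 7: x = -6 + (8) = 2, y = 3 + (-1) = 2 — no discrepancy.
Step 8: x = 2 + (-9) = -7, y = 2 + (0) = 2 — confirmed correct.
Step 9: x = -7 + (-1) = -8, y = 2 + (9) = 11 — exactly as logged.
Step 10: x = -8 + (-1) = -9, y = 11 + (-7) = 4 — in agreement.
Step 11: x = -9 + (-2) = -11, y = 4 + (-9) = -5 — no discrepancy.
Step 12: x = -11 + (5) = -6, y = -5 + (2) = -3 — verified.
Every step is consistent.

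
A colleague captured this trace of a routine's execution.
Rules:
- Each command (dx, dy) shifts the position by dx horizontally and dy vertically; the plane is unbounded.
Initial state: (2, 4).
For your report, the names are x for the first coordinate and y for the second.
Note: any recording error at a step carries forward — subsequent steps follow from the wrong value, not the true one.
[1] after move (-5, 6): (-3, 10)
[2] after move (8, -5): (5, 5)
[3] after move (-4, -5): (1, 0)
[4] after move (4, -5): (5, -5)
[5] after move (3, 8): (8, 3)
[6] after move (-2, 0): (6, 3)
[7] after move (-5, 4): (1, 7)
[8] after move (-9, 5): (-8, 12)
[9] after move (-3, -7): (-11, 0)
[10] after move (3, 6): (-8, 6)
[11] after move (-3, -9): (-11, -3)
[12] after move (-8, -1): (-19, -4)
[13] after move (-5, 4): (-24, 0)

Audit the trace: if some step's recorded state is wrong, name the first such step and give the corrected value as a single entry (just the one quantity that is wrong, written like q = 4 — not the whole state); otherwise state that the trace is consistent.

step 9, y = 5

Recomputing the run from the initial state:
step 1: x = -3, y = 10
step 2: x = 5, y = 5
step 3: x = 1, y = 0
step 4: x = 5, y = -5
step 5: x = 8, y = 3
step 6: x = 6, y = 3
step 7: x = 1, y = 7
step 8: x = -8, y = 12
step 9: x = -11, y = 5
step 10: x = -8, y = 11
step 11: x = -11, y = 2
step 12: x = -19, y = 1
step 13: x = -24, y = 5
The first disagreement with the trace is at step 9, where the value should be y = 5.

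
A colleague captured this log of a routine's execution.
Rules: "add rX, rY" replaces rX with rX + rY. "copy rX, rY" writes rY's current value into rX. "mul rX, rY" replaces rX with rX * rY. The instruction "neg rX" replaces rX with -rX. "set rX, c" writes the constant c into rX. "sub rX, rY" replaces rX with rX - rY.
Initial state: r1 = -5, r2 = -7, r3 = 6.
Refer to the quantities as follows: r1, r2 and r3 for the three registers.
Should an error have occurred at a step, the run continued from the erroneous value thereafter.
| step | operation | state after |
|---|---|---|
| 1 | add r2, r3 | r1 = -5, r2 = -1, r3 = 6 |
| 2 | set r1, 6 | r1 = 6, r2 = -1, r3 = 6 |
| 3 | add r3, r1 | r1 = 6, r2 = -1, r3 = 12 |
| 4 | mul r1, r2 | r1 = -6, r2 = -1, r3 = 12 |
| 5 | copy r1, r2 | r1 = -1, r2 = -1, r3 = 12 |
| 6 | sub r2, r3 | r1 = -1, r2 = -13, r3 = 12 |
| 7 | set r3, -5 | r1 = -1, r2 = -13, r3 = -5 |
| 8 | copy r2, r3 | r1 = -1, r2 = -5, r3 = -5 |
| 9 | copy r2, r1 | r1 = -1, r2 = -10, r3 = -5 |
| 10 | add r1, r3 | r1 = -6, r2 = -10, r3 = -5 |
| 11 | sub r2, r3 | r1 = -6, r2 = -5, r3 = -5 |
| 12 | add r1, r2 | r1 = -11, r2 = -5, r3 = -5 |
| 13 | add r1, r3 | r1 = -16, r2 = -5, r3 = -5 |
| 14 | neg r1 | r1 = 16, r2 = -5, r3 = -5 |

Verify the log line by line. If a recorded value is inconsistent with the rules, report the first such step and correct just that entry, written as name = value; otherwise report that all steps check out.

Recomputing the run from the initial state:
step 1: r1 = -5, r2 = -1, r3 = 6
step 2: r1 = 6, r2 = -1, r3 = 6
step 3: r1 = 6, r2 = -1, r3 = 12
step 4: r1 = -6, r2 = -1, r3 = 12
step 5: r1 = -1, r2 = -1, r3 = 12
step 6: r1 = -1, r2 = -13, r3 = 12
step 7: r1 = -1, r2 = -13, r3 = -5
step 8: r1 = -1, r2 = -5, r3 = -5
step 9: r1 = -1, r2 = -1, r3 = -5
step 10: r1 = -6, r2 = -1, r3 = -5
step 11: r1 = -6, r2 = 4, r3 = -5
step 12: r1 = -2, r2 = 4, r3 = -5
step 13: r1 = -7, r2 = 4, r3 = -5
step 14: r1 = 7, r2 = 4, r3 = -5
The first disagreement with the log is at step 9, where the value should be r2 = -1.

step 9, r2 = -1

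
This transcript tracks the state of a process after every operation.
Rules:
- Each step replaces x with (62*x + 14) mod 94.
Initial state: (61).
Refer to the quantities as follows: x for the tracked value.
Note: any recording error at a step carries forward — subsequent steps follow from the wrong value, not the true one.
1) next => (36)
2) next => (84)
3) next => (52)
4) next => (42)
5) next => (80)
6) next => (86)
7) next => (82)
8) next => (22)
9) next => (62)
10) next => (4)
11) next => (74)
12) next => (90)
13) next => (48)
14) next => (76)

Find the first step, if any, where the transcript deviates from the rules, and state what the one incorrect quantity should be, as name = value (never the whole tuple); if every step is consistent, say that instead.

Recomputing the run from the initial state:
step 1: x = 36
step 2: x = 84
step 3: x = 52
step 4: x = 42
step 5: x = 80
step 6: x = 86
step 7: x = 82
step 8: x = 22
step 9: x = 62
step 10: x = 4
step 11: x = 74
step 12: x = 90
step 13: x = 48
step 14: x = 76
This matches the transcript at every step.

no error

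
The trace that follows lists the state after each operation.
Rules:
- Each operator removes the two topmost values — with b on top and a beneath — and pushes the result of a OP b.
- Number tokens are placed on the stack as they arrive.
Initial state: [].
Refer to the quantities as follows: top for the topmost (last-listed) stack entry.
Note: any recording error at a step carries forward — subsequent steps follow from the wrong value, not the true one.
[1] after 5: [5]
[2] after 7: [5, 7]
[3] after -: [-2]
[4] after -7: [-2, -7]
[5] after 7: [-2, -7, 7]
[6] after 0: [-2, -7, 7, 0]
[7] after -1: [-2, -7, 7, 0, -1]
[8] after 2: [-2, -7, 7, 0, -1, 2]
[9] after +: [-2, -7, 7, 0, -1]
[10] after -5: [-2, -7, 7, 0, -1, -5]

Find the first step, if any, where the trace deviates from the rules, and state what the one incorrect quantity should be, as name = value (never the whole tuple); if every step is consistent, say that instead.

Recomputing the run from the initial state:
step 1: [5]
step 2: [5, 7]
step 3: [-2]
step 4: [-2, -7]
step 5: [-2, -7, 7]
step 6: [-2, -7, 7, 0]
step 7: [-2, -7, 7, 0, -1]
step 8: [-2, -7, 7, 0, -1, 2]
step 9: [-2, -7, 7, 0, 1]
step 10: [-2, -7, 7, 0, 1, -5]
The first disagreement with the trace is at step 9, where the value should be top = 1.

step 9, top = 1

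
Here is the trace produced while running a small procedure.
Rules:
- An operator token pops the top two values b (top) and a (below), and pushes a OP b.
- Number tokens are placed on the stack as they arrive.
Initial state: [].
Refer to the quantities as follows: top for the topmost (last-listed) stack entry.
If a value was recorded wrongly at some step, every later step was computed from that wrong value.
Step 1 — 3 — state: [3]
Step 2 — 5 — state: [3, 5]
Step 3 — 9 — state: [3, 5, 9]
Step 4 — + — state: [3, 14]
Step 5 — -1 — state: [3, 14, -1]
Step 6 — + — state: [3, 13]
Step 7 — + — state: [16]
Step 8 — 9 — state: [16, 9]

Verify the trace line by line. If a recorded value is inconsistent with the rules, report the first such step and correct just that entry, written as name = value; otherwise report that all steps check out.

Recomputing the run from the initial state:
step 1: [3]
step 2: [3, 5]
step 3: [3, 5, 9]
step 4: [3, 14]
step 5: [3, 14, -1]
step 6: [3, 13]
step 7: [16]
step 8: [16, 9]
This matches the trace at every step.

no error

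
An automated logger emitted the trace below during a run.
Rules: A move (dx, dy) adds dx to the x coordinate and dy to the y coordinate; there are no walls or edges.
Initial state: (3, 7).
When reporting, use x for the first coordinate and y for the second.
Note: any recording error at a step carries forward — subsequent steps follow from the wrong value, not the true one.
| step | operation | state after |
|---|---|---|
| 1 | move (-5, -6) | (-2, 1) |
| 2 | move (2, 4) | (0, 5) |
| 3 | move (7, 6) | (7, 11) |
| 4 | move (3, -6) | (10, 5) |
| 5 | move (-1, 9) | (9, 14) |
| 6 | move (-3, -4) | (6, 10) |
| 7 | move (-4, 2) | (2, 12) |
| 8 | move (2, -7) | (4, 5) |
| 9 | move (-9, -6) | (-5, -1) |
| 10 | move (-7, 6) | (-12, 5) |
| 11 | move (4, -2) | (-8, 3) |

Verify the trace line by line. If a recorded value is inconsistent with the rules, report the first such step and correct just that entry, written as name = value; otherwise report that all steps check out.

no error

Recomputing the run from the initial state:
step 1: x = -2, y = 1
step 2: x = 0, y = 5
step 3: x = 7, y = 11
step 4: x = 10, y = 5
step 5: x = 9, y = 14
step 6: x = 6, y = 10
step 7: x = 2, y = 12
step 8: x = 4, y = 5
step 9: x = -5, y = -1
step 10: x = -12, y = 5
step 11: x = -8, y = 3
This matches the trace at every step.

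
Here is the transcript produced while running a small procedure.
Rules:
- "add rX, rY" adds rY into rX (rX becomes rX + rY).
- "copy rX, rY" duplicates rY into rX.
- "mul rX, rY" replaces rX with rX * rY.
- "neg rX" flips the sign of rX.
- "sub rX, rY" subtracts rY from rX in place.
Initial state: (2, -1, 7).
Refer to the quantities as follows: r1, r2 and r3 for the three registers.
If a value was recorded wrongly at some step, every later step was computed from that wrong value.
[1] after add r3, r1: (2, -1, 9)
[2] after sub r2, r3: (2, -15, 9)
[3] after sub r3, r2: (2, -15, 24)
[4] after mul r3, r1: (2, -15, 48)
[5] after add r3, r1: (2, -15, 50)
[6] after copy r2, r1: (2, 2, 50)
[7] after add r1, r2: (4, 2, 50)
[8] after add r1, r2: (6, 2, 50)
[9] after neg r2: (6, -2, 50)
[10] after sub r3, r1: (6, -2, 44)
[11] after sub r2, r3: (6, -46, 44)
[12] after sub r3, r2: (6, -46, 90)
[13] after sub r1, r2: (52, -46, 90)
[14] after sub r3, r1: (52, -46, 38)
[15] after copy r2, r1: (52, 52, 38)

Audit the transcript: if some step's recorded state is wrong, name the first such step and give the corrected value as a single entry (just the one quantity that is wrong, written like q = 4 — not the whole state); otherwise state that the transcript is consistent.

step 2, r2 = -10

Recomputing the run from the initial state:
step 1: r1 = 2, r2 = -1, r3 = 9
step 2: r1 = 2, r2 = -10, r3 = 9
step 3: r1 = 2, r2 = -10, r3 = 19
step 4: r1 = 2, r2 = -10, r3 = 38
step 5: r1 = 2, r2 = -10, r3 = 40
step 6: r1 = 2, r2 = 2, r3 = 40
step 7: r1 = 4, r2 = 2, r3 = 40
step 8: r1 = 6, r2 = 2, r3 = 40
step 9: r1 = 6, r2 = -2, r3 = 40
step 10: r1 = 6, r2 = -2, r3 = 34
step 11: r1 = 6, r2 = -36, r3 = 34
step 12: r1 = 6, r2 = -36, r3 = 70
step 13: r1 = 42, r2 = -36, r3 = 70
step 14: r1 = 42, r2 = -36, r3 = 28
step 15: r1 = 42, r2 = 42, r3 = 28
The first disagreement with the transcript is at step 2, where the value should be r2 = -10.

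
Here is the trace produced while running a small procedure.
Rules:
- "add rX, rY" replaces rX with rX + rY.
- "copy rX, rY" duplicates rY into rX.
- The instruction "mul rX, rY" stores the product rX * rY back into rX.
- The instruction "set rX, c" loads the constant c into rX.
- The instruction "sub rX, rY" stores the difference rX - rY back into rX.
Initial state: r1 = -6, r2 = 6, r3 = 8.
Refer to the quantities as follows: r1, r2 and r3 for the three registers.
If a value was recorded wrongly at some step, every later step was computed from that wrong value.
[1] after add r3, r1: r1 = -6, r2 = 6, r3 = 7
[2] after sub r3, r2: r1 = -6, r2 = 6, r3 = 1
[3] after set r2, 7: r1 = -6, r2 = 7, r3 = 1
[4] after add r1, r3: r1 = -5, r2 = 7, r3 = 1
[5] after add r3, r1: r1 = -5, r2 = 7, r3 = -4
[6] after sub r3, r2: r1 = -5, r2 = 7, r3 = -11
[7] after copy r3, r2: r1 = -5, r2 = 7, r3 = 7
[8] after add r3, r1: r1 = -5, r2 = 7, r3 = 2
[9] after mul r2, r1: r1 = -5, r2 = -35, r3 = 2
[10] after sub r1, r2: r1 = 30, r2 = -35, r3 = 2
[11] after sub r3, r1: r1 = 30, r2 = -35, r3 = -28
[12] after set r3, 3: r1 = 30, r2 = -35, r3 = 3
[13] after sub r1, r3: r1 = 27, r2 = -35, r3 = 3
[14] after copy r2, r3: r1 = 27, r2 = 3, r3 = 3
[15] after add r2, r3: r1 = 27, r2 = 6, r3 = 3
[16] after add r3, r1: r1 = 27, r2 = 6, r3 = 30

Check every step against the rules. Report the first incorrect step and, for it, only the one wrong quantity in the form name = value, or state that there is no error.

step 1, r3 = 2

Recomputing the run from the initial state:
step 1: r1 = -6, r2 = 6, r3 = 2
step 2: r1 = -6, r2 = 6, r3 = -4
step 3: r1 = -6, r2 = 7, r3 = -4
step 4: r1 = -10, r2 = 7, r3 = -4
step 5: r1 = -10, r2 = 7, r3 = -14
step 6: r1 = -10, r2 = 7, r3 = -21
step 7: r1 = -10, r2 = 7, r3 = 7
step 8: r1 = -10, r2 = 7, r3 = -3
step 9: r1 = -10, r2 = -70, r3 = -3
step 10: r1 = 60, r2 = -70, r3 = -3
step 11: r1 = 60, r2 = -70, r3 = -63
step 12: r1 = 60, r2 = -70, r3 = 3
step 13: r1 = 57, r2 = -70, r3 = 3
step 14: r1 = 57, r2 = 3, r3 = 3
step 15: r1 = 57, r2 = 6, r3 = 3
step 16: r1 = 57, r2 = 6, r3 = 60
The first disagreement with the trace is at step 1, where the value should be r3 = 2.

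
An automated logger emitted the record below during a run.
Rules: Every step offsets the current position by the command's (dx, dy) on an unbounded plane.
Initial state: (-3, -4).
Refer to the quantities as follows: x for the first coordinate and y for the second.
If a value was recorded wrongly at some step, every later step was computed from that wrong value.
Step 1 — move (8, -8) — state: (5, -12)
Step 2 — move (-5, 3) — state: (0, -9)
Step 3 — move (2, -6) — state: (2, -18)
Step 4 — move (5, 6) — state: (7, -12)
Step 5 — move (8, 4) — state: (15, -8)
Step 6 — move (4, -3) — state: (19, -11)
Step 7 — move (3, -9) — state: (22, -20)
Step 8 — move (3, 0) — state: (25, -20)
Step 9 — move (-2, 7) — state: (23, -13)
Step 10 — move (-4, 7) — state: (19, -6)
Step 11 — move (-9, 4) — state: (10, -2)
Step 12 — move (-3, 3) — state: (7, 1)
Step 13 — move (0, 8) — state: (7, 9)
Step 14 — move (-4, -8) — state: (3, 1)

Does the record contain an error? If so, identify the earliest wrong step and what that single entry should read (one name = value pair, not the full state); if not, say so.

step 3, y = -15

Step 1: x = -3 + (8) = 5, y = -4 + (-8) = -12 — consistent with the record.
Step 2: x = 5 + (-5) = 0, y = -12 + (3) = -9 — same as recorded.
Step 3: x = 0 + (2) = 2, y = -9 + (-6) = -15 — the recorded entry deviates here.
So the first discrepancy is step 3, where the right value is y = -15.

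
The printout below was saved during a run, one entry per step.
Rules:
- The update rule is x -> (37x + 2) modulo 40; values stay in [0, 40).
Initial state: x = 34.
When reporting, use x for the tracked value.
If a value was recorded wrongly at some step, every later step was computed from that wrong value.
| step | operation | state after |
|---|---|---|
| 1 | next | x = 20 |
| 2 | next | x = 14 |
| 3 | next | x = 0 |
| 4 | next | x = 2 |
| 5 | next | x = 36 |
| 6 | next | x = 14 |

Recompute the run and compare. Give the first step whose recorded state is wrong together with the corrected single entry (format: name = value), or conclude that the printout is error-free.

step 2, x = 22

Recomputing the run from the initial state:
step 1: x = 20
step 2: x = 22
step 3: x = 16
step 4: x = 34
step 5: x = 20
step 6: x = 22
The first disagreement with the printout is at step 2, where the value should be x = 22.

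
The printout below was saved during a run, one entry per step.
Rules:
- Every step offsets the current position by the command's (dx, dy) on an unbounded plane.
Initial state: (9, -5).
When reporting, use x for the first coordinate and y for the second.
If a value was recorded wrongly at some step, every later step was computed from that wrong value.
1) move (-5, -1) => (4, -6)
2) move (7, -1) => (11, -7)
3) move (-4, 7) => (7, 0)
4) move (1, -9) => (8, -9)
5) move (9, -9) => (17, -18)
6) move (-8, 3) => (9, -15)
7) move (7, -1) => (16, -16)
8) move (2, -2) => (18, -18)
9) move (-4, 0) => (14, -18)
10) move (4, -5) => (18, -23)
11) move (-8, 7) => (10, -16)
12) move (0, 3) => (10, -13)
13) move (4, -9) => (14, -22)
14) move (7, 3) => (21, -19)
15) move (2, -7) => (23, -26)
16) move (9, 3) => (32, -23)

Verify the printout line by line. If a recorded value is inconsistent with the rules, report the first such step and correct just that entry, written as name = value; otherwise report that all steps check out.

no error

Recomputing the run from the initial state:
step 1: x = 4, y = -6
step 2: x = 11, y = -7
step 3: x = 7, y = 0
step 4: x = 8, y = -9
step 5: x = 17, y = -18
step 6: x = 9, y = -15
step 7: x = 16, y = -16
step 8: x = 18, y = -18
step 9: x = 14, y = -18
step 10: x = 18, y = -23
step 11: x = 10, y = -16
step 12: x = 10, y = -13
step 13: x = 14, y = -22
step 14: x = 21, y = -19
step 15: x = 23, y = -26
step 16: x = 32, y = -23
This matches the printout at every step.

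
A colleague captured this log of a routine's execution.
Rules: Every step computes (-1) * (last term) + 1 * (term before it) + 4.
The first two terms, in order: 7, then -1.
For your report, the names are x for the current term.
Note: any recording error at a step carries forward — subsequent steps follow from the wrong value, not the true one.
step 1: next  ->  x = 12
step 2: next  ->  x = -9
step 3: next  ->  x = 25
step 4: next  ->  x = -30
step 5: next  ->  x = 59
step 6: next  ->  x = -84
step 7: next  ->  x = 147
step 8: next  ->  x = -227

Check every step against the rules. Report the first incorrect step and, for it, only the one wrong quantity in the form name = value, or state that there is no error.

step 1: x = -1*(-1) + (1)*(7) + (4) = 12 -> agrees with the log
step 2: x = -1*(12) + (1)*(-1) + (4) = -9 -> confirmed correct
step 3: x = -1*(-9) + (1)*(12) + (4) = 25 -> verified
step 4: x = -1*(25) + (1)*(-9) + (4) = -30 -> in agreement
step 5: x = -1*(-30) + (1)*(25) + (4) = 59 -> agrees with the log
step 6: x = -1*(59) + (1)*(-30) + (4) = -85 -> not what was recorded
So the first discrepancy is step 6, where the right value is x = -85.

step 6, x = -85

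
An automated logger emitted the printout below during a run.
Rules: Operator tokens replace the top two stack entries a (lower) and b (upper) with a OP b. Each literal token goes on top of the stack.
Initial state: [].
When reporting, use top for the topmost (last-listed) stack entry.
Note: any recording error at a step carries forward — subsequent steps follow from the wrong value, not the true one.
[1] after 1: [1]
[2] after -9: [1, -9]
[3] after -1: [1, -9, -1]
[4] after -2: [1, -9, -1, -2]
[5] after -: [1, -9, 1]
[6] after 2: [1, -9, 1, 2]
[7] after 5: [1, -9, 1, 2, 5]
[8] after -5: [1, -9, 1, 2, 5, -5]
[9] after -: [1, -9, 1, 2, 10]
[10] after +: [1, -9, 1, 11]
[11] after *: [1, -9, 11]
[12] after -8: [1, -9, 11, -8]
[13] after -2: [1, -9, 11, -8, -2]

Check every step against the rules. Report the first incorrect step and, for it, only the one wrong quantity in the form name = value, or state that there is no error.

Recomputing the run from the initial state:
step 1: [1]
step 2: [1, -9]
step 3: [1, -9, -1]
step 4: [1, -9, -1, -2]
step 5: [1, -9, 1]
step 6: [1, -9, 1, 2]
step 7: [1, -9, 1, 2, 5]
step 8: [1, -9, 1, 2, 5, -5]
step 9: [1, -9, 1, 2, 10]
step 10: [1, -9, 1, 12]
step 11: [1, -9, 12]
step 12: [1, -9, 12, -8]
step 13: [1, -9, 12, -8, -2]
The first disagreement with the printout is at step 10, where the value should be top = 12.

step 10, top = 12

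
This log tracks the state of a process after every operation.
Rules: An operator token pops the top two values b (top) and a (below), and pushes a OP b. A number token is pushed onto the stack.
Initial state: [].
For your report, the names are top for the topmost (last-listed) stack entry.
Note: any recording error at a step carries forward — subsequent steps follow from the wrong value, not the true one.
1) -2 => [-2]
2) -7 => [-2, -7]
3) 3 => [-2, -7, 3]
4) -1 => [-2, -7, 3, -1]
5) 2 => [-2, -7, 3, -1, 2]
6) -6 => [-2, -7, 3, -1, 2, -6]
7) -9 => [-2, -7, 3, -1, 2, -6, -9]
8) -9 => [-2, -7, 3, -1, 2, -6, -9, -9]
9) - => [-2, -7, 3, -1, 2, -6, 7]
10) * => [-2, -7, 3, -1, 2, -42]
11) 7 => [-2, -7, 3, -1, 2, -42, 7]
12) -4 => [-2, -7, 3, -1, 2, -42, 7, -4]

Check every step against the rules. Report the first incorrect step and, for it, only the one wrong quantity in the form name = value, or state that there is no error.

step 9, top = 0

1. push -2: top = -2 (consistent with the log)
2. push -7: top = -7 (exactly as logged)
3. push 3: top = 3 (verified)
4. push -1: top = -1 (in agreement)
5. push 2: top = 2 (consistent with the log)
6. push -6: top = -6 (checks out)
7. push -9: top = -9 (agrees with the log)
8. push -9: top = -9 (no discrepancy)
9. -9 - -9 = 0 (first mismatch against the log)
The earliest wrong entry is at step 9: it should read top = 0.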